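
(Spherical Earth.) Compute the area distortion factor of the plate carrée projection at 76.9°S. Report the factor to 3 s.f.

In the plate carrée (x = Rλ, y = Rφ), meridians are true-scale (h = 1) and parallels are stretched by k = sec φ.
Areal scale = h·k = 1 × sec φ; at 76.9°, h = 1.000, k = 4.412, so h·k = 4.412.

4.41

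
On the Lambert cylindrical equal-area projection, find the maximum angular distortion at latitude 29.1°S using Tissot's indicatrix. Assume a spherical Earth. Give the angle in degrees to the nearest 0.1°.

The Lambert cylindrical equal-area projection is the cylindrical equal-area projection with its standard parallel at the equator (φ₀ = 0). A cylindrical equal-area projection with standard parallel φ₀ has meridian scale h = cos φ / cos φ₀ and parallel scale k = cos φ₀ / cos φ (so areas are preserved, h·k = 1).
At 29.1°: h = 0.8738, k = 1.144; principal scales a = 1.144, b = 0.8738.
sin(ω/2) = (a − b)/(a + b) = 0.2707/2.018 = 0.1341, so ω = 2 arcsin(0.1341) ≈ 15.4°.

15.4°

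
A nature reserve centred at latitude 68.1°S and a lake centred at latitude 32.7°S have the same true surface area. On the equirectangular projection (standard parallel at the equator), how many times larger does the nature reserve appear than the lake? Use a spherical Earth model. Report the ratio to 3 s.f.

2.26

Plate carrée maps x = Rλ, y = Rφ. The meridian scale is h = 1 and the parallel scale is k = 1/cos φ = sec φ.
Areal scale at 68.1°: h·k = 1.000 × 2.681 = 2.681.
Areal scale at 32.7°: h·k = 1.000 × 1.188 = 1.188.
Ratio = 2.681/1.188 ≈ 2.26.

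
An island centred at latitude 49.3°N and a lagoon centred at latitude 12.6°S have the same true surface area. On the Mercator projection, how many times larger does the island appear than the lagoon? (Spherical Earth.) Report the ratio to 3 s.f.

Mercator areal scale is sec²φ.
At 49.3°: sec²(49.3°) = 1/0.6521² = 2.352.
At 12.6°: sec²(12.6°) = 1/0.9759² = 1.050.
Ratio = 2.352/1.050 = cos²(12.6°)/cos²(49.3°) ≈ 2.24.

2.24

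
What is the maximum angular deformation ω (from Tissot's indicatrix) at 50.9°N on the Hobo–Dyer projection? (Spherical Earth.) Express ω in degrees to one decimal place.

Hobo–Dyer is a cylindrical equal-area projection with standard parallels at ±37.5°. A cylindrical equal-area projection with standard parallel φ₀ has meridian scale h = cos φ / cos φ₀ and parallel scale k = cos φ₀ / cos φ (so areas are preserved, h·k = 1).
At 50.9°: h = 0.7949, k = 1.258; principal scales a = 1.258, b = 0.7949.
sin(ω/2) = (a − b)/(a + b) = 0.4630/2.053 = 0.2255, so ω = 2 arcsin(0.2255) ≈ 26.1°.

26.1°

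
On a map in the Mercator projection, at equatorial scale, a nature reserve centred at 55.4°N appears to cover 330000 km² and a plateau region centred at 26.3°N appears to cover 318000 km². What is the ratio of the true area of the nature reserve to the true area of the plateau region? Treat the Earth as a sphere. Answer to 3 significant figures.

Mercator's areal exaggeration is sec²φ; hence true area = (apparent area) · cos²φ.
True area of nature reserve: 330000 × cos²(55.4°) = 330000 × 0.3224 = 106400 km².
True area of plateau region: 318000 × cos²(26.3°) = 318000 × 0.8037 = 255600 km².
Ratio = 106400 / 255600 ≈ 0.416.

0.416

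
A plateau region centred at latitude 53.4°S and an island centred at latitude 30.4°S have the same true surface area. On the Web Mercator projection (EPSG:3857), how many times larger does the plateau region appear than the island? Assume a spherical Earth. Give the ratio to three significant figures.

Mercator areal scale is sec²φ.
At 53.4°: sec²(53.4°) = 1/0.5962² = 2.813.
At 30.4°: sec²(30.4°) = 1/0.8625² = 1.344.
Ratio = 2.813/1.344 = cos²(30.4°)/cos²(53.4°) ≈ 2.09.

2.09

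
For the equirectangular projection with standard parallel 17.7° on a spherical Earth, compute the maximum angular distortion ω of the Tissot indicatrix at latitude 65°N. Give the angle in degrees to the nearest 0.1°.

45.3°

In the equirectangular projection with standard parallel φ₀ = 17.7° (x = Rλ cos φ₀, y = Rφ), meridians are true-scale (h = 1) and the parallel scale is k = cos φ₀ / cos φ.
At 65°: h = 1.000, k = 2.254; principal scales a = 2.254, b = 1.000.
sin(ω/2) = (a − b)/(a + b) = 1.254/3.254 = 0.3854, so ω = 2 arcsin(0.3854) ≈ 45.3°.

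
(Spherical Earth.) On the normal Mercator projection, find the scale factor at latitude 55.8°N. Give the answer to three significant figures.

The Mercator projection is conformal; its linear scale factor is the same in every direction and equals sec φ = 1/cos φ.
k = 1/cos 55.8° = 1/0.5621 = 1.779.

1.78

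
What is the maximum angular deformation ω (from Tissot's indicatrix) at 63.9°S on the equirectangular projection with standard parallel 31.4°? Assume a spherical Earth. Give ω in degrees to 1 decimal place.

The equidistant cylindrical projection with φ₀ = 31.4° has h = 1 (meridians true) and k = cos φ₀ / cos φ along parallels.
At 63.9°: h = 1.000, k = 1.940; principal scales a = 1.940, b = 1.000.
sin(ω/2) = (a − b)/(a + b) = 0.9402/2.940 = 0.3198, so ω = 2 arcsin(0.3198) ≈ 37.3°.

37.3°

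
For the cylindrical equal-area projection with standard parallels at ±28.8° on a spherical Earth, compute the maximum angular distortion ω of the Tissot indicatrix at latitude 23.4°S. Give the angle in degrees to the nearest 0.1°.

A cylindrical equal-area projection with standard parallel φ₀ has meridian scale h = cos φ / cos φ₀ and parallel scale k = cos φ₀ / cos φ (so areas are preserved, h·k = 1).
At 23.4°: h = 1.047, k = 0.9548; principal scales a = 1.047, b = 0.9548.
sin(ω/2) = (a − b)/(a + b) = 0.09246/2.002 = 0.04618, so ω = 2 arcsin(0.04618) ≈ 5.3°.

5.3°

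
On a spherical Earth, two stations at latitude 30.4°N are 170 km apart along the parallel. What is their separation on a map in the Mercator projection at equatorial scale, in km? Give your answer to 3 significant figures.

197 km

The Mercator projection is conformal; its linear scale factor is the same in every direction and equals sec φ = 1/cos φ.
Along the parallel, k = sec 30.4° = 1/0.8625 = 1.159.
Map distance = 170 × 1.159 ≈ 197 km.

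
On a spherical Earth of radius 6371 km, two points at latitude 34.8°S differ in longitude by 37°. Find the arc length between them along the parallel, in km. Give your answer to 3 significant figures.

Arc length along a parallel = R cos φ · Δλ (with Δλ in radians).
= 6371 × cos 34.8° × (37° × π/180) = 6371 × 0.8211 × 0.6458 ≈ 3380 km.

3380 km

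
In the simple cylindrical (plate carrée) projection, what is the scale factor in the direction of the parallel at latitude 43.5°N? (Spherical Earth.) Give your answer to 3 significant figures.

In the plate carrée (x = Rλ, y = Rφ), meridians are true-scale (h = 1) and parallels are stretched by k = sec φ.
k = 1/cos 43.5° = 1/0.7254 = 1.379.

1.38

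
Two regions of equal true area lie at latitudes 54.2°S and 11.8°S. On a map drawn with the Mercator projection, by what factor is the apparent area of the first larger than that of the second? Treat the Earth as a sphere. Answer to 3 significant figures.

On Mercator, area is exaggerated by sec²φ = 1/cos²φ.
At 54.2°: sec²(54.2°) = 1/0.5850² = 2.922.
At 11.8°: sec²(11.8°) = 1/0.9789² = 1.044.
Ratio = 2.922/1.044 = cos²(11.8°)/cos²(54.2°) ≈ 2.80.

2.80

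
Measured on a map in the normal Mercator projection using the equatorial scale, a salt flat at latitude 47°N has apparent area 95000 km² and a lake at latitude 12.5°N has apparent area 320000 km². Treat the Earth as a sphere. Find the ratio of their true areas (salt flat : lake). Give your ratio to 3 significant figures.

Mercator's areal exaggeration is sec²φ; hence true area = (apparent area) · cos²φ.
True area of salt flat: 95000 × cos²(47°) = 95000 × 0.4651 = 44190 km².
True area of lake: 320000 × cos²(12.5°) = 320000 × 0.9532 = 305000 km².
Ratio = 44190 / 305000 ≈ 0.145.

0.145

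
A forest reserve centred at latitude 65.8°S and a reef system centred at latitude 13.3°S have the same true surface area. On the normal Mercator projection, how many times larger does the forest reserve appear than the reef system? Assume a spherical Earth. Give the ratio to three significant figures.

Mercator is conformal with k = sec φ, so areal scale = k² = sec²φ.
At 65.8°: sec²(65.8°) = 1/0.4099² = 5.951.
At 13.3°: sec²(13.3°) = 1/0.9732² = 1.056.
Ratio = 5.951/1.056 = cos²(13.3°)/cos²(65.8°) ≈ 5.64.

5.64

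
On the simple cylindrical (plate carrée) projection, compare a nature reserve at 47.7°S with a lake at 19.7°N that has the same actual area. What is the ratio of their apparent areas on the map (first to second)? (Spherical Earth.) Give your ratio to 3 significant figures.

For the equirectangular projection with φ₀ = 0 (plate carrée), h = 1 along meridians and k = sec φ along parallels.
Areal scale at 47.7°: h·k = 1.000 × 1.486 = 1.486.
Areal scale at 19.7°: h·k = 1.000 × 1.062 = 1.062.
Ratio = 1.486/1.062 ≈ 1.40.

1.40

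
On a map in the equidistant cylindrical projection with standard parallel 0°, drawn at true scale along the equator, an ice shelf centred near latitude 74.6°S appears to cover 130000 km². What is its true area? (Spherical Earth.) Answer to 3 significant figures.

34500 km²

Plate carrée maps x = Rλ, y = Rφ. The meridian scale is h = 1 and the parallel scale is k = 1/cos φ = sec φ.
Areal scale = h·k = 1 × sec φ; at 74.6°, h = 1.000, k = 3.766, so h·k = 3.766.
True area = apparent / (areal scale) = 130000 / 3.766 ≈ 34500 km².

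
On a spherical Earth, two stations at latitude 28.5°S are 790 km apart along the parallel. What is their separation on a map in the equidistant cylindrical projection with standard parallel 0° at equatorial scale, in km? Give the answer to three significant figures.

899 km

Plate carrée maps x = Rλ, y = Rφ. The meridian scale is h = 1 and the parallel scale is k = 1/cos φ = sec φ.
Along the parallel, k = sec 28.5° = 1/0.8788 = 1.138.
Map distance = 790 × 1.138 ≈ 899 km.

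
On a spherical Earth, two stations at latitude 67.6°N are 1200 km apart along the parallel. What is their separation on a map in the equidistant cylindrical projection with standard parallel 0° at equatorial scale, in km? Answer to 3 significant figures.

3150 km

In the plate carrée (x = Rλ, y = Rφ), meridians are true-scale (h = 1) and parallels are stretched by k = sec φ.
Along the parallel, k = sec 67.6° = 1/0.3811 = 2.624.
Map distance = 1200 × 2.624 ≈ 3150 km.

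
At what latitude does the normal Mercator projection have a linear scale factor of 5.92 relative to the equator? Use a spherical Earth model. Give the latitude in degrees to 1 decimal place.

Mercator scale is k = sec φ = 1/cos φ.
1/cos φ = 5.92  ⇒  cos φ = 0.1689  ⇒  φ = arccos(0.1689) ≈ 80.3°.

80.3°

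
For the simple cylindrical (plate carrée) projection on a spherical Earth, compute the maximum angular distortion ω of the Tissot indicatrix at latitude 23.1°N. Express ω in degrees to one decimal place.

4.8°

In the plate carrée (x = Rλ, y = Rφ), meridians are true-scale (h = 1) and parallels are stretched by k = sec φ.
At 23.1°: h = 1.000, k = 1.087; principal scales a = 1.087, b = 1.000.
sin(ω/2) = (a − b)/(a + b) = 0.08717/2.087 = 0.04176, so ω = 2 arcsin(0.04176) ≈ 4.8°.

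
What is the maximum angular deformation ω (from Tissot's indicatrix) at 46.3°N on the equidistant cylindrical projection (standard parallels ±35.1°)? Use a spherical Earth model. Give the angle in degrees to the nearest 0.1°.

9.7°

In the equirectangular projection with standard parallel φ₀ = 35.1° (x = Rλ cos φ₀, y = Rφ), meridians are true-scale (h = 1) and the parallel scale is k = cos φ₀ / cos φ.
At 46.3°: h = 1.000, k = 1.184; principal scales a = 1.184, b = 1.000.
sin(ω/2) = (a − b)/(a + b) = 0.1842/2.184 = 0.08434, so ω = 2 arcsin(0.08434) ≈ 9.7°.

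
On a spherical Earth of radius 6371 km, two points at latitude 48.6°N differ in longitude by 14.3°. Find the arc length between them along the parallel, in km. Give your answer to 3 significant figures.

Arc length along a parallel = R cos φ · Δλ (with Δλ in radians).
= 6371 × cos 48.6° × (14.3° × π/180) = 6371 × 0.6613 × 0.2496 ≈ 1050 km.

1050 km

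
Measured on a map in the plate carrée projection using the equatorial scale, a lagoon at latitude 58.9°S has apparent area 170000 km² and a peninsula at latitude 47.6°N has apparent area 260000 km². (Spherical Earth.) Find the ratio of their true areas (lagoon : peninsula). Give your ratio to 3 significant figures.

0.501

On the plate carrée, areal scale = h·k = 1 × sec φ, so true area = apparent × cos φ.
True area of lagoon: 170000 × cos(58.9°) = 170000 × 0.5165 = 87810 km².
True area of peninsula: 260000 × cos(47.6°) = 260000 × 0.6743 = 175300 km².
Ratio = 87810 / 175300 ≈ 0.501.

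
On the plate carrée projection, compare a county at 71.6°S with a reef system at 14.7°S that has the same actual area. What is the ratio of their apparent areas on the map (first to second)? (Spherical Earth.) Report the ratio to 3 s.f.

3.06

In the plate carrée (x = Rλ, y = Rφ), meridians are true-scale (h = 1) and parallels are stretched by k = sec φ.
Areal scale at 71.6°: h·k = 1.000 × 3.168 = 3.168.
Areal scale at 14.7°: h·k = 1.000 × 1.034 = 1.034.
Ratio = 3.168/1.034 ≈ 3.06.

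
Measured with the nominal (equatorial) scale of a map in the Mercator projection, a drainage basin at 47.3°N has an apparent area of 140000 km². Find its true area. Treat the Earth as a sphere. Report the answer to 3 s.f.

64400 km²

The Mercator projection is conformal; its linear scale factor is the same in every direction and equals sec φ = 1/cos φ.
Areal scale = k² = sec²φ = 1/cos²(47.3°) = 1/0.6782² = 2.174.
True area = apparent / (areal scale) = 140000 / 2.174 ≈ 64400 km².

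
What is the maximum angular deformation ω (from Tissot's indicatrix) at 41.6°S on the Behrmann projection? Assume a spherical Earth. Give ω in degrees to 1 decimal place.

16.8°

The Behrmann projection is cylindrical equal-area with φ₀ = 30°. Cylindrical equal-area (φ₀ = 30°): h = cos φ / cos 30° along meridians, k = cos 30° / cos φ along parallels; h·k = 1.
At 41.6°: h = 0.8635, k = 1.158; principal scales a = 1.158, b = 0.8635.
sin(ω/2) = (a − b)/(a + b) = 0.2946/2.022 = 0.1457, so ω = 2 arcsin(0.1457) ≈ 16.8°.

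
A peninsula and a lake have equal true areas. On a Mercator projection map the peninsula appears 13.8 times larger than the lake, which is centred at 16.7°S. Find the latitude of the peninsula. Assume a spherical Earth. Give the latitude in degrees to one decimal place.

75.1°

On Mercator, (apparent₁)/(apparent₂) = sec²φ₁ / sec²φ₂ when true areas are equal.
cos²φ₂ / cos²φ₁ = 13.8  ⇒  cos φ₁ = cos 16.7° / √13.8 = 0.9578/3.715 = 0.2578.
φ₁ = arccos(0.2578) ≈ 75.1°.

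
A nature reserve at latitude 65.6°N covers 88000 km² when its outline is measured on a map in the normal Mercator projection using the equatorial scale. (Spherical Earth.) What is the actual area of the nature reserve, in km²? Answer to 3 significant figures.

Mercator is conformal, so the point scale is isotropic: h = k = sec φ = 1/cos φ.
Areal scale = k² = sec²φ = 1/cos²(65.6°) = 1/0.4131² = 5.860.
True area = apparent / (areal scale) = 88000 / 5.860 ≈ 15000 km².

15000 km²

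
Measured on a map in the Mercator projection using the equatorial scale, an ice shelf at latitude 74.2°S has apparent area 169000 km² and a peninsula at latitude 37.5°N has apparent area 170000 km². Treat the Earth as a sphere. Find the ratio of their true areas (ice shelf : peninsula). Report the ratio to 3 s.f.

0.117

On Mercator the areal scale is sec²φ, so true area = apparent × cos²φ.
True area of ice shelf: 169000 × cos²(74.2°) = 169000 × 0.07414 = 12530 km².
True area of peninsula: 170000 × cos²(37.5°) = 170000 × 0.6294 = 107000 km².
Ratio = 12530 / 107000 ≈ 0.117.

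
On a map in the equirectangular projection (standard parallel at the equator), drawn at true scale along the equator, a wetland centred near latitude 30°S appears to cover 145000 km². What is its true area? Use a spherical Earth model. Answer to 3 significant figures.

For the equirectangular projection with φ₀ = 0 (plate carrée), h = 1 along meridians and k = sec φ along parallels.
Areal scale = h·k = 1 × sec φ; at 30°, h = 1.000, k = 1.155, so h·k = 1.155.
True area = apparent / (areal scale) = 145000 / 1.155 ≈ 126000 km².

126000 km²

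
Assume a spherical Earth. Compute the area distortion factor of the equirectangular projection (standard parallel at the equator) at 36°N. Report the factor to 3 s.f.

1.24

For the equirectangular projection with φ₀ = 0 (plate carrée), h = 1 along meridians and k = sec φ along parallels.
Areal scale = h·k = 1 × sec φ; at 36°, h = 1.000, k = 1.236, so h·k = 1.236.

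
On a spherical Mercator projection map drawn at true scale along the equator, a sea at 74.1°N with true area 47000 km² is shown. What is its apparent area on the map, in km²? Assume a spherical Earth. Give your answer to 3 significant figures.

626000 km²

The Mercator projection is conformal; its linear scale factor is the same in every direction and equals sec φ = 1/cos φ.
Areal scale = k² = sec²φ = 1/cos²(74.1°) = 1/0.2740² = 13.32.
Apparent area = 47000 × 13.32 ≈ 626000 km².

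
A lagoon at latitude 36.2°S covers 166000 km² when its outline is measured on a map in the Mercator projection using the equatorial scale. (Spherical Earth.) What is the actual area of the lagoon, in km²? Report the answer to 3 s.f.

108000 km²

For Mercator, h = k = sec φ (a conformal cylindrical projection has a single point scale, 1/cos φ).
Areal scale = k² = sec²φ = 1/cos²(36.2°) = 1/0.8070² = 1.536.
True area = apparent / (areal scale) = 166000 / 1.536 ≈ 108000 km².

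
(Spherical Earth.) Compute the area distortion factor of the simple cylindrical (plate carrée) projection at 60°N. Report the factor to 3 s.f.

For the equirectangular projection with φ₀ = 0 (plate carrée), h = 1 along meridians and k = sec φ along parallels.
Areal scale = h·k = 1 × sec φ; at 60°, h = 1.000, k = 2.000, so h·k = 2.000.

2.00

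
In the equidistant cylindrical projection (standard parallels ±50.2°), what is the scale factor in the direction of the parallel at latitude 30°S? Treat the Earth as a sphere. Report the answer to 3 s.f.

The equidistant cylindrical projection with φ₀ = 50.2° has h = 1 (meridians true) and k = cos φ₀ / cos φ along parallels.
k = cos 50.2° / cos 30° = 0.6401/0.8660 = 0.7391.

0.739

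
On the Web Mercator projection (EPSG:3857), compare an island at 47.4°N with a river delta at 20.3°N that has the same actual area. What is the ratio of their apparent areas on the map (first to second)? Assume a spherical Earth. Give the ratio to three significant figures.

Mercator is conformal with k = sec φ, so areal scale = k² = sec²φ.
At 47.4°: sec²(47.4°) = 1/0.6769² = 2.183.
At 20.3°: sec²(20.3°) = 1/0.9379² = 1.137.
Ratio = 2.183/1.137 = cos²(20.3°)/cos²(47.4°) ≈ 1.92.

1.92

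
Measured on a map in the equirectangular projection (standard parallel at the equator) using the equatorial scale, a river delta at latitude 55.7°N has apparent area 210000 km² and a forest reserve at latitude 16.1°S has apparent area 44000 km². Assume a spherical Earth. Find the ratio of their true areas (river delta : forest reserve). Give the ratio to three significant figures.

2.80

On the plate carrée, areal scale = h·k = 1 × sec φ, so true area = apparent × cos φ.
True area of river delta: 210000 × cos(55.7°) = 210000 × 0.5635 = 118300 km².
True area of forest reserve: 44000 × cos(16.1°) = 44000 × 0.9608 = 42270 km².
Ratio = 118300 / 42270 ≈ 2.80.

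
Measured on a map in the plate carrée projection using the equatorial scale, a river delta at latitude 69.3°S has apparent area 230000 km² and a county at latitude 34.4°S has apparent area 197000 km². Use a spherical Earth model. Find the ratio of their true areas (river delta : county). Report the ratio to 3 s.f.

0.500

On the plate carrée, areal scale = h·k = 1 × sec φ, so true area = apparent × cos φ.
True area of river delta: 230000 × cos(69.3°) = 230000 × 0.3535 = 81300 km².
True area of county: 197000 × cos(34.4°) = 197000 × 0.8251 = 162500 km².
Ratio = 81300 / 162500 ≈ 0.500.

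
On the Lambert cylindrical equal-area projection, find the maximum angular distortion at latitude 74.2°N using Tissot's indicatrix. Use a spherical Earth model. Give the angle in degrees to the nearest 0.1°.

119.1°

The Lambert cylindrical equal-area projection is the cylindrical equal-area projection with its standard parallel at the equator (φ₀ = 0). Cylindrical equal-area (φ₀ = 0°): h = cos φ / cos 0° along meridians, k = cos 0° / cos φ along parallels; h·k = 1.
At 74.2°: h = 0.2723, k = 3.673; principal scales a = 3.673, b = 0.2723.
sin(ω/2) = (a − b)/(a + b) = 3.400/3.945 = 0.8620, so ω = 2 arcsin(0.8620) ≈ 119.1°.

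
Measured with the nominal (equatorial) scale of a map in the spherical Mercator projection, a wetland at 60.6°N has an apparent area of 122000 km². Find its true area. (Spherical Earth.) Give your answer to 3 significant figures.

29400 km²

The Mercator projection is conformal; its linear scale factor is the same in every direction and equals sec φ = 1/cos φ.
Areal scale = k² = sec²φ = 1/cos²(60.6°) = 1/0.4909² = 4.150.
True area = apparent / (areal scale) = 122000 / 4.150 ≈ 29400 km².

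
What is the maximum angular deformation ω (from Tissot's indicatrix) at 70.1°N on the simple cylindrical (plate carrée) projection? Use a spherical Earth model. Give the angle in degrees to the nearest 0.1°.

For the equirectangular projection with φ₀ = 0 (plate carrée), h = 1 along meridians and k = sec φ along parallels.
At 70.1°: h = 1.000, k = 2.938; principal scales a = 2.938, b = 1.000.
sin(ω/2) = (a − b)/(a + b) = 1.938/3.938 = 0.4921, so ω = 2 arcsin(0.4921) ≈ 59.0°.

59.0°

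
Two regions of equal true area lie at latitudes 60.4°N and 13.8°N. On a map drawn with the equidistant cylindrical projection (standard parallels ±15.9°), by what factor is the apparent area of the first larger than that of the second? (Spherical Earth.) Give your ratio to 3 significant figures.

1.97

In the equirectangular projection with standard parallel φ₀ = 15.9° (x = Rλ cos φ₀, y = Rφ), meridians are true-scale (h = 1) and the parallel scale is k = cos φ₀ / cos φ.
Areal scale at 60.4°: h·k = 1.000 × 1.947 = 1.947.
Areal scale at 13.8°: h·k = 1.000 × 0.9903 = 0.9903.
Ratio = 1.947/0.9903 ≈ 1.97.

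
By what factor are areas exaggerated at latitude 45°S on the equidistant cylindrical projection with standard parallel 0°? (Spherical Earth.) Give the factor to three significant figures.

1.41

Plate carrée maps x = Rλ, y = Rφ. The meridian scale is h = 1 and the parallel scale is k = 1/cos φ = sec φ.
Areal scale = h·k = 1 × sec φ; at 45°, h = 1.000, k = 1.414, so h·k = 1.414.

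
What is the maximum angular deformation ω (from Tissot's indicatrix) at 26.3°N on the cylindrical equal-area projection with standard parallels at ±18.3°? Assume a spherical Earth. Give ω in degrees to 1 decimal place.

For cylindrical equal-area with standard parallel φ₀, h = cos φ / cos φ₀ and k = cos φ₀ / cos φ, so h·k = 1.
At 26.3°: h = 0.9442, k = 1.059; principal scales a = 1.059, b = 0.9442.
sin(ω/2) = (a − b)/(a + b) = 0.1148/2.003 = 0.05731, so ω = 2 arcsin(0.05731) ≈ 6.6°.

6.6°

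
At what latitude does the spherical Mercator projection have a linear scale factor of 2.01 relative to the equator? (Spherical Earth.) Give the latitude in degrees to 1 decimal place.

Mercator scale is k = sec φ = 1/cos φ.
1/cos φ = 2.01  ⇒  cos φ = 0.4975  ⇒  φ = arccos(0.4975) ≈ 60.2°.

60.2°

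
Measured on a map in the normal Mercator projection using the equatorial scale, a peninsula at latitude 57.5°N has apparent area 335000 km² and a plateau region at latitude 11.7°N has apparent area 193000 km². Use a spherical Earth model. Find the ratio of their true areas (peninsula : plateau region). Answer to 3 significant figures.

0.523

On Mercator the areal scale is sec²φ, so true area = apparent × cos²φ.
True area of peninsula: 335000 × cos²(57.5°) = 335000 × 0.2887 = 96710 km².
True area of plateau region: 193000 × cos²(11.7°) = 193000 × 0.9589 = 185100 km².
Ratio = 96710 / 185100 ≈ 0.523.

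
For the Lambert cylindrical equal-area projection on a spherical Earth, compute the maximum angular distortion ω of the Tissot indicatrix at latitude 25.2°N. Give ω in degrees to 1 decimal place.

The Lambert cylindrical equal-area projection is the cylindrical equal-area projection with its standard parallel at the equator (φ₀ = 0). For cylindrical equal-area with standard parallel φ₀, h = cos φ / cos φ₀ and k = cos φ₀ / cos φ, so h·k = 1.
At 25.2°: h = 0.9048, k = 1.105; principal scales a = 1.105, b = 0.9048.
sin(ω/2) = (a − b)/(a + b) = 0.2004/2.010 = 0.09968, so ω = 2 arcsin(0.09968) ≈ 11.4°.

11.4°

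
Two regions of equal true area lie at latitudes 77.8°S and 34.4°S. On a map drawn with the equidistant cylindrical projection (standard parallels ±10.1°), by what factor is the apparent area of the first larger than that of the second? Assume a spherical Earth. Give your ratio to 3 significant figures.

With standard parallel φ₀ = 10.1°, the equirectangular projection gives x = Rλ cos φ₀, y = Rφ, so h = 1 and k = cos 10.1° / cos φ.
Areal scale at 77.8°: h·k = 1.000 × 4.659 = 4.659.
Areal scale at 34.4°: h·k = 1.000 × 1.193 = 1.193.
Ratio = 4.659/1.193 ≈ 3.90.

3.90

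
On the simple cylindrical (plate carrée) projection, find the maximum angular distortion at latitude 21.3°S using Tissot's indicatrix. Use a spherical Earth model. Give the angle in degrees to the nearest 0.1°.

For the equirectangular projection with φ₀ = 0 (plate carrée), h = 1 along meridians and k = sec φ along parallels.
At 21.3°: h = 1.000, k = 1.073; principal scales a = 1.073, b = 1.000.
sin(ω/2) = (a − b)/(a + b) = 0.07332/2.073 = 0.03536, so ω = 2 arcsin(0.03536) ≈ 4.1°.

4.1°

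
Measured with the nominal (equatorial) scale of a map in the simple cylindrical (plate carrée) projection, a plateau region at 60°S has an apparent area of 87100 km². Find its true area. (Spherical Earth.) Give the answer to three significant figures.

43600 km²

Plate carrée maps x = Rλ, y = Rφ. The meridian scale is h = 1 and the parallel scale is k = 1/cos φ = sec φ.
Areal scale = h·k = 1 × sec φ; at 60°, h = 1.000, k = 2.000, so h·k = 2.000.
True area = apparent / (areal scale) = 87100 / 2.000 ≈ 43600 km².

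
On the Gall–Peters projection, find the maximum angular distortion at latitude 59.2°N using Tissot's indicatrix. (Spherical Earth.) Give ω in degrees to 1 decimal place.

36.4°

Gall–Peters is a cylindrical equal-area projection with standard parallels at ±45°. A cylindrical equal-area projection with standard parallel φ₀ has meridian scale h = cos φ / cos φ₀ and parallel scale k = cos φ₀ / cos φ (so areas are preserved, h·k = 1).
At 59.2°: h = 0.7241, k = 1.381; principal scales a = 1.381, b = 0.7241.
sin(ω/2) = (a − b)/(a + b) = 0.6568/2.105 = 0.3120, so ω = 2 arcsin(0.3120) ≈ 36.4°.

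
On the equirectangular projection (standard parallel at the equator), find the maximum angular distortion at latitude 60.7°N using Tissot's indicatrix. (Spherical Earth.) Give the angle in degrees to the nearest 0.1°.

For the equirectangular projection with φ₀ = 0 (plate carrée), h = 1 along meridians and k = sec φ along parallels.
At 60.7°: h = 1.000, k = 2.043; principal scales a = 2.043, b = 1.000.
sin(ω/2) = (a − b)/(a + b) = 1.043/3.043 = 0.3428, so ω = 2 arcsin(0.3428) ≈ 40.1°.

40.1°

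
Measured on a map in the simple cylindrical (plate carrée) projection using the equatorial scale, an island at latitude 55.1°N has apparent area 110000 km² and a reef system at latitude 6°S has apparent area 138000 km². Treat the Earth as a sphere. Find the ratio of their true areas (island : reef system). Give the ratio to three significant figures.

Plate carrée has h = 1 and k = sec φ, giving areal scale sec φ; true area = (apparent area) · cos φ.
True area of island: 110000 × cos(55.1°) = 110000 × 0.5721 = 62940 km².
True area of reef system: 138000 × cos(6°) = 138000 × 0.9945 = 137200 km².
Ratio = 62940 / 137200 ≈ 0.459.

0.459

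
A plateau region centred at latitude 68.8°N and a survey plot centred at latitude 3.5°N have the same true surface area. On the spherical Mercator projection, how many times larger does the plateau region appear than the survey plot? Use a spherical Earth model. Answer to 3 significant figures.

7.62

Mercator is conformal with k = sec φ, so areal scale = k² = sec²φ.
At 68.8°: sec²(68.8°) = 1/0.3616² = 7.647.
At 3.5°: sec²(3.5°) = 1/0.9981² = 1.004.
Ratio = 7.647/1.004 = cos²(3.5°)/cos²(68.8°) ≈ 7.62.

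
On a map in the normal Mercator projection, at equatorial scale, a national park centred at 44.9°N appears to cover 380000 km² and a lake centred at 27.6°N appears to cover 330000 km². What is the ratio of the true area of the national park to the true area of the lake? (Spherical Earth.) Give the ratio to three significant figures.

On Mercator the areal scale is sec²φ, so true area = apparent × cos²φ.
True area of national park: 380000 × cos²(44.9°) = 380000 × 0.5017 = 190700 km².
True area of lake: 330000 × cos²(27.6°) = 330000 × 0.7854 = 259200 km².
Ratio = 190700 / 259200 ≈ 0.736.

0.736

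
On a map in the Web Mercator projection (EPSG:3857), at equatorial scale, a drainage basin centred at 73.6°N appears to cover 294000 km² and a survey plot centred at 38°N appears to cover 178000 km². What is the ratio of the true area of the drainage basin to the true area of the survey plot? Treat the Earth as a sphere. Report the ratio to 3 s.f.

On Mercator the areal scale is sec²φ, so true area = apparent × cos²φ.
True area of drainage basin: 294000 × cos²(73.6°) = 294000 × 0.07972 = 23440 km².
True area of survey plot: 178000 × cos²(38°) = 178000 × 0.6210 = 110500 km².
Ratio = 23440 / 110500 ≈ 0.212.

0.212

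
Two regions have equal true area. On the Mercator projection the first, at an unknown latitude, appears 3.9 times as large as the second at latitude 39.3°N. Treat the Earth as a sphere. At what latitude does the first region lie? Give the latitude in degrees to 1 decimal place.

66.9°

Mercator areal scale is sec²φ, so apparent-area ratio = sec²φ₁ / sec²φ₂ = cos²φ₂ / cos²φ₁.
cos²φ₂ / cos²φ₁ = 3.9  ⇒  cos φ₁ = cos 39.3° / √3.9 = 0.7738/1.975 = 0.3918.
φ₁ = arccos(0.3918) ≈ 66.9°.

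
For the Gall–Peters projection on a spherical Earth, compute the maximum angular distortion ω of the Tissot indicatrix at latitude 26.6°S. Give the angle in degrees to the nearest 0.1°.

Gall–Peters is a cylindrical equal-area projection with standard parallels at ±45°. For cylindrical equal-area with standard parallel φ₀, h = cos φ / cos φ₀ and k = cos φ₀ / cos φ, so h·k = 1.
At 26.6°: h = 1.265, k = 0.7908; principal scales a = 1.265, b = 0.7908.
sin(ω/2) = (a − b)/(a + b) = 0.4737/2.055 = 0.2305, so ω = 2 arcsin(0.2305) ≈ 26.7°.

26.7°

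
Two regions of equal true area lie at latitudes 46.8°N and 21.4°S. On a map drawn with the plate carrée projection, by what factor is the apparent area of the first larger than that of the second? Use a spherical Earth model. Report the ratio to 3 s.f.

1.36

For the equirectangular projection with φ₀ = 0 (plate carrée), h = 1 along meridians and k = sec φ along parallels.
Areal scale at 46.8°: h·k = 1.000 × 1.461 = 1.461.
Areal scale at 21.4°: h·k = 1.000 × 1.074 = 1.074.
Ratio = 1.461/1.074 ≈ 1.36.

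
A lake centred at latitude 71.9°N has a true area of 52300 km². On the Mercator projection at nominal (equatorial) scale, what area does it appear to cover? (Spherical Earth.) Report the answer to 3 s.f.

Mercator is conformal, so the point scale is isotropic: h = k = sec φ = 1/cos φ.
Areal scale = k² = sec²φ = 1/cos²(71.9°) = 1/0.3107² = 10.36.
Apparent area = 52300 × 10.36 ≈ 542000 km².

542000 km²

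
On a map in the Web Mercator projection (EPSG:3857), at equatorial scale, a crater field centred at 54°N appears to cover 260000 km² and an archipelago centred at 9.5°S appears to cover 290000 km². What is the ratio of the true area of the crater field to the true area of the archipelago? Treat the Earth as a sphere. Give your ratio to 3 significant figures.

Mercator's areal exaggeration is sec²φ; hence true area = (apparent area) · cos²φ.
True area of crater field: 260000 × cos²(54°) = 260000 × 0.3455 = 89830 km².
True area of archipelago: 290000 × cos²(9.5°) = 290000 × 0.9728 = 282100 km².
Ratio = 89830 / 282100 ≈ 0.318.

0.318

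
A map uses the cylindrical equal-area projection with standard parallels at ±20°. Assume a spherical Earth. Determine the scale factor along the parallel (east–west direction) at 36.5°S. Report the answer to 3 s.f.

A cylindrical equal-area projection with standard parallel φ₀ has meridian scale h = cos φ / cos φ₀ and parallel scale k = cos φ₀ / cos φ (so areas are preserved, h·k = 1).
k = cos 20° / cos 36.5° = 0.9397/0.8039 = 1.169.

1.17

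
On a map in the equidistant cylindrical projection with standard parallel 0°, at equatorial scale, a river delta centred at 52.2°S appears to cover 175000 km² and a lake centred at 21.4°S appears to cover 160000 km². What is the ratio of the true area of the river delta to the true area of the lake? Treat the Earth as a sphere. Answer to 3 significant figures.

Plate carrée has h = 1 and k = sec φ, giving areal scale sec φ; true area = (apparent area) · cos φ.
True area of river delta: 175000 × cos(52.2°) = 175000 × 0.6129 = 107300 km².
True area of lake: 160000 × cos(21.4°) = 160000 × 0.9311 = 149000 km².
Ratio = 107300 / 149000 ≈ 0.720.

0.720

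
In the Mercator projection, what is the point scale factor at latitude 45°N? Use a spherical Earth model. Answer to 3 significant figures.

1.41

For Mercator, h = k = sec φ (a conformal cylindrical projection has a single point scale, 1/cos φ).
k = 1/cos 45° = 1/0.7071 = 1.414.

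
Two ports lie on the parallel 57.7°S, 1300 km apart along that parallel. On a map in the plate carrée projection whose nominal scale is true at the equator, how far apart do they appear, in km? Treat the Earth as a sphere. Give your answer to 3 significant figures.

2430 km

For the equirectangular projection with φ₀ = 0 (plate carrée), h = 1 along meridians and k = sec φ along parallels.
Along the parallel, k = sec 57.7° = 1/0.5344 = 1.871.
Map distance = 1300 × 1.871 ≈ 2430 km.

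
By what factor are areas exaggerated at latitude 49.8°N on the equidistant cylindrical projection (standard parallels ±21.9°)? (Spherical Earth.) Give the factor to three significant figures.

1.44

With standard parallel φ₀ = 21.9°, the equirectangular projection gives x = Rλ cos φ₀, y = Rφ, so h = 1 and k = cos 21.9° / cos φ.
Areal scale = h·k = 1 × cos φ₀ / cos φ; at 49.8°, h = 1.000, k = 1.437, so h·k = 1.437.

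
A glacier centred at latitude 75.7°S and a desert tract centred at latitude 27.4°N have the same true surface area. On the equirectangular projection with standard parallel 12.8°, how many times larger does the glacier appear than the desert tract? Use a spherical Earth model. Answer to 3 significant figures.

The equidistant cylindrical projection with φ₀ = 12.8° has h = 1 (meridians true) and k = cos φ₀ / cos φ along parallels.
Areal scale at 75.7°: h·k = 1.000 × 3.948 = 3.948.
Areal scale at 27.4°: h·k = 1.000 × 1.098 = 1.098.
Ratio = 3.948/1.098 ≈ 3.59.

3.59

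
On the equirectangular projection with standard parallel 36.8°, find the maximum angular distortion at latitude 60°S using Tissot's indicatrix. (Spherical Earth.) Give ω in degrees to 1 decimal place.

With standard parallel φ₀ = 36.8°, the equirectangular projection gives x = Rλ cos φ₀, y = Rφ, so h = 1 and k = cos 36.8° / cos φ.
At 60°: h = 1.000, k = 1.601; principal scales a = 1.601, b = 1.000.
sin(ω/2) = (a − b)/(a + b) = 0.6015/2.601 = 0.2312, so ω = 2 arcsin(0.2312) ≈ 26.7°.

26.7°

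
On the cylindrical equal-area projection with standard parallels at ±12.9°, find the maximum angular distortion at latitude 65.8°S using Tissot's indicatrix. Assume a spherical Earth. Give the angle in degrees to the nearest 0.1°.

88.8°

For cylindrical equal-area with standard parallel φ₀, h = cos φ / cos φ₀ and k = cos φ₀ / cos φ, so h·k = 1.
At 65.8°: h = 0.4205, k = 2.378; principal scales a = 2.378, b = 0.4205.
sin(ω/2) = (a − b)/(a + b) = 1.957/2.798 = 0.6995, so ω = 2 arcsin(0.6995) ≈ 88.8°.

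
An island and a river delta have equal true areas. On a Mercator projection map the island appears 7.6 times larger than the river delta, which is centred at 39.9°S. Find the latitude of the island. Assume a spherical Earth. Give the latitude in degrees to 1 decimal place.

73.8°

Mercator areal scale is sec²φ, so apparent-area ratio = sec²φ₁ / sec²φ₂ = cos²φ₂ / cos²φ₁.
cos²φ₂ / cos²φ₁ = 7.6  ⇒  cos φ₁ = cos 39.9° / √7.6 = 0.7672/2.757 = 0.2783.
φ₁ = arccos(0.2783) ≈ 73.8°.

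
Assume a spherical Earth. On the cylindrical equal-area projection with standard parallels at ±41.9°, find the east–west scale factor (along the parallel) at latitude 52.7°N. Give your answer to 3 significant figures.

A cylindrical equal-area projection with standard parallel φ₀ has meridian scale h = cos φ / cos φ₀ and parallel scale k = cos φ₀ / cos φ (so areas are preserved, h·k = 1).
k = cos 41.9° / cos 52.7° = 0.7443/0.6060 = 1.228.

1.23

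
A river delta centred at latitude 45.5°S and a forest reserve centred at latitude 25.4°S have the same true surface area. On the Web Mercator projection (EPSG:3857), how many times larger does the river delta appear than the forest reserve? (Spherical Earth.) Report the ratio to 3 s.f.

1.66

On Mercator, area is exaggerated by sec²φ = 1/cos²φ.
At 45.5°: sec²(45.5°) = 1/0.7009² = 2.036.
At 25.4°: sec²(25.4°) = 1/0.9033² = 1.225.
Ratio = 2.036/1.225 = cos²(25.4°)/cos²(45.5°) ≈ 1.66.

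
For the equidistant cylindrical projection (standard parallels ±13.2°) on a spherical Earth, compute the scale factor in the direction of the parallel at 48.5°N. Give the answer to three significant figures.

1.47

The equidistant cylindrical projection with φ₀ = 13.2° has h = 1 (meridians true) and k = cos φ₀ / cos φ along parallels.
k = cos 13.2° / cos 48.5° = 0.9736/0.6626 = 1.469.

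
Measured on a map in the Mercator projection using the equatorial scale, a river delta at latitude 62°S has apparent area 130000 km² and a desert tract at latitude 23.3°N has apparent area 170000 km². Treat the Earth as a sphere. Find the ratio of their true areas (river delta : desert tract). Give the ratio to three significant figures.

0.200

On Mercator the areal scale is sec²φ, so true area = apparent × cos²φ.
True area of river delta: 130000 × cos²(62°) = 130000 × 0.2204 = 28650 km².
True area of desert tract: 170000 × cos²(23.3°) = 170000 × 0.8435 = 143400 km².
Ratio = 28650 / 143400 ≈ 0.200.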